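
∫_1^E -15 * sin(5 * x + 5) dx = -3*cos(10) + 3*cos(5 + 5*E)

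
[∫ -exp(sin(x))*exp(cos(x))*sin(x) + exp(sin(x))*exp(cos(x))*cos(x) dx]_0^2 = -E + exp(cos(2) + sin(2))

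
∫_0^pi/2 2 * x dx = pi^2/4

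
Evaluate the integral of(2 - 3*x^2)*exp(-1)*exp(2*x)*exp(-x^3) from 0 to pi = -exp(-1) + exp(-pi^3 - 1 + 2*pi)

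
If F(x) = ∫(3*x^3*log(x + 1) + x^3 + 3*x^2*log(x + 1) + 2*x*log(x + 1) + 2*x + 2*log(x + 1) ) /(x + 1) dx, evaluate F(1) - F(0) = 3*log(2)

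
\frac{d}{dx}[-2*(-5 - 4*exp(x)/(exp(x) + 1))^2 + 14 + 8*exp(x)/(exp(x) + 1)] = (-136*exp(2*x) - 72*exp(x))/(exp(3*x) + 3*exp(2*x) + 3*exp(x) + 1)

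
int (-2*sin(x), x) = 2*cos(x) + C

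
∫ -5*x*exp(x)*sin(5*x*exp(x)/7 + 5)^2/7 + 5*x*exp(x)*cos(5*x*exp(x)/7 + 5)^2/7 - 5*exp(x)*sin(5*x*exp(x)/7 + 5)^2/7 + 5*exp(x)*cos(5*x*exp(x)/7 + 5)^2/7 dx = sin(10*x*exp(x)/7 + 10)/2 + C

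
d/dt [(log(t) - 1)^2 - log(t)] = (2*log(t) - 3)/t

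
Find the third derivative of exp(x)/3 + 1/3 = exp(x)/3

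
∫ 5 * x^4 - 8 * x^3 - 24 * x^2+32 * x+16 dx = x^5 - 2*x^4 - 8*x^3 + 16*x^2 + 16*x + C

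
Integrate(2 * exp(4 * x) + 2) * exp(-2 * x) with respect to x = 2*sinh(2*x) + C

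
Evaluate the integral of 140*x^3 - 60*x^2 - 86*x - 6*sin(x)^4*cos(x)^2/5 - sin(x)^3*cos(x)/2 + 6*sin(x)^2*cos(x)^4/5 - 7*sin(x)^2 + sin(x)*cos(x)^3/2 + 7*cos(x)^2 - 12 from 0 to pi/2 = (3 + 7*pi/2)*(-5*pi^2/4 - 2*pi + 5*pi^3/8)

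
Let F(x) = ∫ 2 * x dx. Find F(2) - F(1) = 3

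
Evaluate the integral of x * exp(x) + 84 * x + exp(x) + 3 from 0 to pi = 12 + 6*pi + pi*exp(pi) + (-4 + 7*pi)*(3 + 6*pi)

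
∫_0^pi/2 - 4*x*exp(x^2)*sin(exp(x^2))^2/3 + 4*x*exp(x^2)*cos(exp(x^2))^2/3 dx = sin(2*exp(pi^2/4))/3 - sin(2)/3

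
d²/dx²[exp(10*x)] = 100*exp(10*x)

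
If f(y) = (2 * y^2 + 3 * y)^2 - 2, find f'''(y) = 96*y + 72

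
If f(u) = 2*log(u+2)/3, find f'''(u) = 4/(3*u^3 + 18*u^2 + 36*u + 24)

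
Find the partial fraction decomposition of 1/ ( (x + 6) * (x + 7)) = -1/(x + 7) + 1/(x + 6)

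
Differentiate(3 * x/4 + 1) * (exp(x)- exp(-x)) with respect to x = (3*x*exp(2*x) + 3*x + 7*exp(2*x) + 1)*exp(-x)/4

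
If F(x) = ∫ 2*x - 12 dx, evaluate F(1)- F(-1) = -24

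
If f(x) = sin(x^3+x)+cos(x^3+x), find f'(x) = sqrt(2)*(3*x^2 + 1)*cos(x^3 + x + pi/4)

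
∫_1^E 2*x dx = -1 + exp(2)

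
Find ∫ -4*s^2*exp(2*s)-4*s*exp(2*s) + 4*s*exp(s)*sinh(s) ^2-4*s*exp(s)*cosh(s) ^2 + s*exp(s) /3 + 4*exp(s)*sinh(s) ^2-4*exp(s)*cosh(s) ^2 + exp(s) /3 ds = s*(-6*s*exp(s) - 11)*exp(s)/3 + C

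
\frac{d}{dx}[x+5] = 1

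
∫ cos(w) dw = sin(w) + C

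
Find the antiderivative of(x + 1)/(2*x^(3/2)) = (x - 1)/sqrt(x) + C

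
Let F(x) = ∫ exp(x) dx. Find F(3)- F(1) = -E + exp(3)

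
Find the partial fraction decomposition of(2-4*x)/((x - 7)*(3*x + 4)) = -22/(25*(3*x + 4)) - 26/(25*(x - 7))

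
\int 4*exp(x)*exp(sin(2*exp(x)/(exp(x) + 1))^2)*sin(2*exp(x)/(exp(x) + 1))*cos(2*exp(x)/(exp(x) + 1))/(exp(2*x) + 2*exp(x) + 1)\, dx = exp(sin(2*exp(x)/(exp(x) + 1))^2) + C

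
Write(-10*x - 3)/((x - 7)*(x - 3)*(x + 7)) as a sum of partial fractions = 67/(140*(x + 7)) + 33/(40*(x - 3)) - 73/(56*(x - 7))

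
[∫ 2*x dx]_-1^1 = 0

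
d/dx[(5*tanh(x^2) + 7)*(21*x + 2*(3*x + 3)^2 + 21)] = 180*x^3/cosh(x^2)^2 + 570*x^2/cosh(x^2)^2 + 180*x*tanh(x^2) + 252*x + 390*x/cosh(x^2)^2 + 285*tanh(x^2) + 399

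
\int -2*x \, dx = -x^2 + C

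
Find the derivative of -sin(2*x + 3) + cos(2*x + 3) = -2*sin(2*x + 3) - 2*cos(2*x + 3)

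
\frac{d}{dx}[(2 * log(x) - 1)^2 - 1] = (8*log(x) - 4)/x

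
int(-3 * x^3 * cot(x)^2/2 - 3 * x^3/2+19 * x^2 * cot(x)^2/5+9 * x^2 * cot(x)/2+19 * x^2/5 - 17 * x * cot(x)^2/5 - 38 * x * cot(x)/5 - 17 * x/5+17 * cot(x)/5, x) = x*(15*x^2 - 38*x + 34)*cot(x)/10 + C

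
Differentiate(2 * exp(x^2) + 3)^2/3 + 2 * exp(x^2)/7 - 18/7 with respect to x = 16*x*exp(2*x^2)/3 + 60*x*exp(x^2)/7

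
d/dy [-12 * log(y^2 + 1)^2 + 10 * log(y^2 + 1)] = (-48*y*log(y^2 + 1) + 20*y)/(y^2 + 1)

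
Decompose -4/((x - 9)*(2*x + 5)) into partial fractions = 8/(23*(2*x + 5)) - 4/(23*(x - 9))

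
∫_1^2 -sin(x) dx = -cos(1) + cos(2)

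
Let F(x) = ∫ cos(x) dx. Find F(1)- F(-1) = 2*sin(1)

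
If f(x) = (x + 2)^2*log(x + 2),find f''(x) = 2*log(x + 2) + 3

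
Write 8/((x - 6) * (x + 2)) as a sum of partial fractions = -1/(x + 2) + 1/(x - 6)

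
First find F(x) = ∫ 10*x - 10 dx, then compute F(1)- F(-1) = -20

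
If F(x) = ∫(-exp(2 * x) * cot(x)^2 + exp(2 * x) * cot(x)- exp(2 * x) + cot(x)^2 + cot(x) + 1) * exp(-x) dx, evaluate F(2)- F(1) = (-exp(-2) + exp(2))*cot(2) - (E - exp(-1))*cot(1)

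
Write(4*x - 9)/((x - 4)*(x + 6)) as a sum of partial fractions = 33/(10*(x + 6)) + 7/(10*(x - 4))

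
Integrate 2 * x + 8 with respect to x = x^2 + 8*x + C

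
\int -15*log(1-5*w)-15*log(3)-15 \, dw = -3*(5*w - 1)*log(3 - 15*w) + C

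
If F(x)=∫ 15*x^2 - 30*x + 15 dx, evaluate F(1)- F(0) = 5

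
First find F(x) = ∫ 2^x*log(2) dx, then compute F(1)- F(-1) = 3/2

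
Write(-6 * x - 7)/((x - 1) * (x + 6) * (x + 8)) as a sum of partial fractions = 41/(18*(x + 8)) - 29/(14*(x + 6)) - 13/(63*(x - 1))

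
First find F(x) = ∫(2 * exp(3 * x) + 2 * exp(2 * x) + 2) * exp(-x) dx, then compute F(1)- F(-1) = -(-E + exp(-1))*(exp(-1) + 2) + (2 + E)*(E - exp(-1))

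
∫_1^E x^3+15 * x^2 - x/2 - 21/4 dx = 21/4 + (E/4 + 5)*(-E - 1 + exp(3))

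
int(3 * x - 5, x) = 3*x^2/2 - 5*x + C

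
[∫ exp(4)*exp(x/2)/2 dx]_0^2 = -exp(4) + exp(5)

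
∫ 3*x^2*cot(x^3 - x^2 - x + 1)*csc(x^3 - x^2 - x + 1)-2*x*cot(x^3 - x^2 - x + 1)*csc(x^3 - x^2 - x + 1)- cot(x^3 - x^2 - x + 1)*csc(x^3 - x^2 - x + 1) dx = -csc(x^3 - x^2 - x + 1) + C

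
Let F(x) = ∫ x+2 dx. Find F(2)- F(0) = 6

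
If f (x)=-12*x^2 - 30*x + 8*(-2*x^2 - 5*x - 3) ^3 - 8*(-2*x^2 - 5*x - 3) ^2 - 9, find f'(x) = -384*x^5 - 2400*x^4 - 6080*x^3 - 7800*x^2 - 5080*x - 1350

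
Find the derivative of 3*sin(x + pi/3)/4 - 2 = 3*cos(x + pi/3)/4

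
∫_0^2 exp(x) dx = -1 + exp(2)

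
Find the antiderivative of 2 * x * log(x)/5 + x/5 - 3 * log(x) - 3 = x*(x - 15)*log(x)/5 + C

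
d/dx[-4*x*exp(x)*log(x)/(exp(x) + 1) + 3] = (-4*x*exp(x)*log(x) - 4*exp(2*x)*log(x) - 4*exp(2*x) - 4*exp(x)*log(x) - 4*exp(x))/(exp(2*x) + 2*exp(x) + 1)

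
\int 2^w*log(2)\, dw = 2^w + C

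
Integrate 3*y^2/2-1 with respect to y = y^3/2 - y + C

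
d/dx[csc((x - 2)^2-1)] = 4*(2 - x)*cos(x^2 - 4*x + 3)/(1 - cos(2*(x^2 - 4*x + 3)))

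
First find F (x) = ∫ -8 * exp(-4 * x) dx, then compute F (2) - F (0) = -2 + 2*exp(-8)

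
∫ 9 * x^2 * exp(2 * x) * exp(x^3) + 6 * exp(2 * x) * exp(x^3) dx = 3*exp(x*(x^2 + 2)) + C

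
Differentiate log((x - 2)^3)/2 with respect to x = 3/(2*x - 4)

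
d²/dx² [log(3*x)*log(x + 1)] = (-x^2*log(x) - x^2*log(x + 1) - x^2*log(3) + 2*x^2 - 2*x*log(x + 1) + 2*x - log(x + 1))/(x^4 + 2*x^3 + x^2)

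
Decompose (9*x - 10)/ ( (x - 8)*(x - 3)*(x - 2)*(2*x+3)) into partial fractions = 188/(1197*(2*x + 3)) + 4/(21*(x - 2)) - 17/(45*(x - 3)) + 31/(285*(x - 8))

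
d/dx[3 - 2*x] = -2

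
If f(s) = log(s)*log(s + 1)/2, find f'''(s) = (2*s^3*log(s) + 2*s^3*log(s + 1) - 6*s^3 + 6*s^2*log(s + 1) - 9*s^2 + 6*s*log(s + 1) - 3*s + 2*log(s + 1))/(2*s^6 + 6*s^5 + 6*s^4 + 2*s^3)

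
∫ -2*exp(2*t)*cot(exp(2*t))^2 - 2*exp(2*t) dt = cot(exp(2*t)) + C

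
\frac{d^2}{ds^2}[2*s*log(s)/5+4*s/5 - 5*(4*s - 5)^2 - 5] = (2 - 800*s)/(5*s)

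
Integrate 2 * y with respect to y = y^2 + C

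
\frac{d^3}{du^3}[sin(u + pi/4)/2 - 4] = -cos(u + pi/4)/2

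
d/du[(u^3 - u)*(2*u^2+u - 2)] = 10*u^4 + 4*u^3 - 12*u^2 - 2*u + 2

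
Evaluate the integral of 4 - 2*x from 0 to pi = 4 - (-2 + pi)^2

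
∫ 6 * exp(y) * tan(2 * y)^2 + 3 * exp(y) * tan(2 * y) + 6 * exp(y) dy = 3*exp(y)*tan(2*y) + C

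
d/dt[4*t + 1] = 4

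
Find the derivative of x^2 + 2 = 2*x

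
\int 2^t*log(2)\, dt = 2^t + C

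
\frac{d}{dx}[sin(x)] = cos(x)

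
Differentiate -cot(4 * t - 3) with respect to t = 4/sin(4*t - 3)^2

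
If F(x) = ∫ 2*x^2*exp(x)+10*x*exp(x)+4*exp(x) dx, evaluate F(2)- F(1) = -6*E + 18*exp(2)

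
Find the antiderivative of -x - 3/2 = -x^2/2 - 3*x/2 + C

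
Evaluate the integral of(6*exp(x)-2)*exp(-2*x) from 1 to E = -(-3 + exp(-1))^2 + (-3 + exp(-E))^2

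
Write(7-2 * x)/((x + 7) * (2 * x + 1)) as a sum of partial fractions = 16/(13*(2*x + 1)) - 21/(13*(x + 7))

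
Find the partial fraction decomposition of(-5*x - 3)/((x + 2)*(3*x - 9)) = -7/(15*(x + 2)) - 6/(5*(x - 3))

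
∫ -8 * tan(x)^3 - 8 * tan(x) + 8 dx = 8*x - 4*tan(x)^2 + C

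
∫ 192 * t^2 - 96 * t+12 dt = 64*t^3 - 48*t^2 + 12*t + C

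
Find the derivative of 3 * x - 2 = 3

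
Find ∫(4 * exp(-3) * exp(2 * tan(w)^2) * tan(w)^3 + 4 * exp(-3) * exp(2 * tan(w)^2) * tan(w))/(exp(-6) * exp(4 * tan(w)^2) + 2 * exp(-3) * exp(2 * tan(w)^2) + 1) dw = exp(2*tan(w)^2)/(exp(2*tan(w)^2) + exp(3)) + C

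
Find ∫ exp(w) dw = exp(w) + C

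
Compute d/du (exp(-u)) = -exp(-u)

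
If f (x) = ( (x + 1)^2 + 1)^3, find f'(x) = 6*x^5 + 30*x^4 + 72*x^3 + 96*x^2 + 72*x + 24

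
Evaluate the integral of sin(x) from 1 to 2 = -cos(2) + cos(1)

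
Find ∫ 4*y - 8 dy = 2*y^2 - 8*y + C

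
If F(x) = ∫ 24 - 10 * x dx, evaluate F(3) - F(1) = 8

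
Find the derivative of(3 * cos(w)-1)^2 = 6*sin(w) - 9*sin(2*w)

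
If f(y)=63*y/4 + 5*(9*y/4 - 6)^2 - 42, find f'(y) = 405*y/8 - 477/4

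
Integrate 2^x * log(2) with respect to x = 2^x + C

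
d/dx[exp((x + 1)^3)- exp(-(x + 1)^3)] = (3*x^2*exp(2*x^3 + 6*x^2 + 6*x + 2) + 3*x^2 + 6*x*exp(2*x^3 + 6*x^2 + 6*x + 2) + 6*x + 3*exp(2*x^3 + 6*x^2 + 6*x + 2) + 3)*exp(-x^3 - 3*x^2 - 3*x - 1)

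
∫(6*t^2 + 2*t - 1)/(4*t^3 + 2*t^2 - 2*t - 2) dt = log(2*t^3 + t^2 - t - 1)/2 + C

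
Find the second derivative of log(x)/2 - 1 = -1/(2*x^2)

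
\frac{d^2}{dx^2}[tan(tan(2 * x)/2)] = 2*((-1 + cos(2*x)^(-2))^2*sin(tan(2*x)/2)/cos(tan(2*x)/2) + 2*sin(2*x)/cos(2*x)^3 - sin(tan(2*x)/2)/cos(tan(2*x)/2) + 2*sin(tan(2*x)/2)/(cos(2*x)^2*cos(tan(2*x)/2)))/cos(tan(2*x)/2)^2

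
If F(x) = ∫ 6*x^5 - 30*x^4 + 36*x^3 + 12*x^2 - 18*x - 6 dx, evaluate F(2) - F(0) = 0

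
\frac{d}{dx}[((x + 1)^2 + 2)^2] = 4*x^3 + 12*x^2 + 20*x + 12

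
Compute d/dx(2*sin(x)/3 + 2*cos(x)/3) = -2*sin(x)/3 + 2*cos(x)/3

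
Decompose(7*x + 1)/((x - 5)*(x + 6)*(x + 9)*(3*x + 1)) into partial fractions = 9/(1768*(3*x + 1)) + 31/(546*(x + 9)) - 41/(561*(x + 6)) + 9/(616*(x - 5))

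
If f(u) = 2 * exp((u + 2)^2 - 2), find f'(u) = 4*u*exp(u^2 + 4*u + 2) + 8*exp(u^2 + 4*u + 2)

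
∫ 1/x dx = log(2*x) + C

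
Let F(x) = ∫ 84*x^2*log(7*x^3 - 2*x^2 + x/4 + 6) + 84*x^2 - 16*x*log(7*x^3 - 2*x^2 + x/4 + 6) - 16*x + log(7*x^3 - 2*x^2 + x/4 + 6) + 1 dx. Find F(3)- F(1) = -45*log(45/4) + 711*log(711/4)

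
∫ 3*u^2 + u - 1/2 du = u^3 + u^2/2 - u/2 + C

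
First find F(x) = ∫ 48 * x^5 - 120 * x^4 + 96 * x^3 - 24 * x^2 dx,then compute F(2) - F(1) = 64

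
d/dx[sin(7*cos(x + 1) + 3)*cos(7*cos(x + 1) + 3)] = 7*sin(x + 1)*sin(7*cos(x + 1) + 3)^2 - 7*sin(x + 1)*cos(7*cos(x + 1) + 3)^2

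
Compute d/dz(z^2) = 2*z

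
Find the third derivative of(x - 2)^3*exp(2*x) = 8*x^3*exp(2*x) - 12*x^2*exp(2*x) - 12*x*exp(2*x) + 14*exp(2*x)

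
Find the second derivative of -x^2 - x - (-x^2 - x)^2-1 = -12*x^2 - 12*x - 4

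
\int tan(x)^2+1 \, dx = tan(x) + C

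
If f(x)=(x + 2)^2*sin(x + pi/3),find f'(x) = x^2*cos(x + pi/3) + 2*sqrt(2)*x*cos(x + pi/12) + 2*x*cos(x + pi/3) + 4*sqrt(2)*cos(x + pi/12)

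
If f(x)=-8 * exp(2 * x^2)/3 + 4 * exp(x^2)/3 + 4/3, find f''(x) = -128*x^2*exp(2*x^2)/3 + 16*x^2*exp(x^2)/3 - 32*exp(2*x^2)/3 + 8*exp(x^2)/3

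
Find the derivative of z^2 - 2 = 2*z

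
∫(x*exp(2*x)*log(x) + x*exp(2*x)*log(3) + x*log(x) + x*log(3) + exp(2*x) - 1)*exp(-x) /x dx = 2*log(3*x)*sinh(x) + C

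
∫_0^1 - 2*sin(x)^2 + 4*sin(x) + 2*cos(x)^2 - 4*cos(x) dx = -1 + (-2 + cos(1) + sin(1))^2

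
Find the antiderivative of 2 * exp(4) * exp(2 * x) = exp(2*x + 4) + C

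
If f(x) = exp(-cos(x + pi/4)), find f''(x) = (sin(x + pi/4)^2 + cos(x + pi/4))*exp(-cos(x + pi/4))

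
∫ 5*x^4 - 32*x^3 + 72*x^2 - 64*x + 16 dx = x^5 - 8*x^4 + 24*x^3 - 32*x^2 + 16*x + C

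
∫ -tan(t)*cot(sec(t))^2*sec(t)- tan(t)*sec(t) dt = cot(sec(t)) + C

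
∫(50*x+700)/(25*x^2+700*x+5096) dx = log(25*(x + 14)^2/196 + 1) + C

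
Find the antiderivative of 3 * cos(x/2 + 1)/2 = 3*sin(x/2 + 1) + C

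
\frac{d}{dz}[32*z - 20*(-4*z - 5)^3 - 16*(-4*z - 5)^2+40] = 3840*z^2 + 9088*z + 5392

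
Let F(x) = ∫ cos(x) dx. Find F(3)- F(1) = -sin(1) + sin(3)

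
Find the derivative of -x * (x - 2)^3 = -4*x^3 + 18*x^2 - 24*x + 8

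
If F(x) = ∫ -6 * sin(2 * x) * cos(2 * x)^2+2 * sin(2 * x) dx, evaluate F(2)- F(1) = cos(2) + cos(4)^3 - cos(2)^3 - cos(4)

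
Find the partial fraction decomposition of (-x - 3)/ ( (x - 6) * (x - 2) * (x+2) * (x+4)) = -1/(120*(x + 4)) - 1/(64*(x + 2)) + 5/(96*(x - 2)) - 9/(320*(x - 6))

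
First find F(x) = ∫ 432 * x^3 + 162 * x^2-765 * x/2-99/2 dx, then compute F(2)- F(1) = 5499/4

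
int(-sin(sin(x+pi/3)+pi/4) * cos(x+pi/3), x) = cos(sin(x + pi/3) + pi/4) + C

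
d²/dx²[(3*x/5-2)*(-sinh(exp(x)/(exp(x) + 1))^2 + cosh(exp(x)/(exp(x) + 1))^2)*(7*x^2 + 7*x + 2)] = 126*x/5 - 98/5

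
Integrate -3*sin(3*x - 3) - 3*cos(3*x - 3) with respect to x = sqrt(2)*cos(3*x - 3 + pi/4) + C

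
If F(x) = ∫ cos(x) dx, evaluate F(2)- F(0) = sin(2)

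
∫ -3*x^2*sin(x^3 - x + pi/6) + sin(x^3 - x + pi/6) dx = cos(x^3 - x + pi/6) + C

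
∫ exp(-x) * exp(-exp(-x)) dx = exp(-exp(-x)) + C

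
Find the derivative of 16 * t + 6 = 16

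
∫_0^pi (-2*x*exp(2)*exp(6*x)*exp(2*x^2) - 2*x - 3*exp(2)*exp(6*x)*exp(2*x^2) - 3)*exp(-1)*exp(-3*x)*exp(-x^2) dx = -exp(1 + 3*pi + pi^2) - exp(-1) + exp(-pi^2 - 3*pi - 1) + E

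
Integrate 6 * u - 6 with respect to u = 3*u^2 - 6*u + C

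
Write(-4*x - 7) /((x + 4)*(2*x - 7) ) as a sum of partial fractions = -14/(5*(2*x - 7)) - 3/(5*(x + 4))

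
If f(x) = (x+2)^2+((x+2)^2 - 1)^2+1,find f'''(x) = 24*x + 48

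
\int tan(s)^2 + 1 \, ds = tan(s) + C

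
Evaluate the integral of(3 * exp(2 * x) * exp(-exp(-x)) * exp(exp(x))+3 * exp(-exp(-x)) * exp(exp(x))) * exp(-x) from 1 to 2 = -3*exp(E - exp(-1)) + 3*exp(-exp(-2) + exp(2))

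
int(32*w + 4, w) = 16*w^2 + 4*w + C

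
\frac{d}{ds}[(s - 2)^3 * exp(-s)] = (-s^3 + 9*s^2 - 24*s + 20)*exp(-s)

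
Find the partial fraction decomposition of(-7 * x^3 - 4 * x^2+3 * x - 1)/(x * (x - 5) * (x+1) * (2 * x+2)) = -67/(72*(x + 1)) - 1/(12*(x + 1)^2) - 961/(360*(x - 5)) + 1/(10*x)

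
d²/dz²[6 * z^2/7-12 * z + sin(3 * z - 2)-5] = 12/7 - 9*sin(3*z - 2)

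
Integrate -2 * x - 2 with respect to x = -x^2 - 2*x + C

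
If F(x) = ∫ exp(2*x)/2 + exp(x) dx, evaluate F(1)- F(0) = -9/4 + (1 + E/2)^2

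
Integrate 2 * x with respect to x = x^2 + C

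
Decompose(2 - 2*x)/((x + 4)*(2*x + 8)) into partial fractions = -1/(x + 4) + 5/(x + 4)^2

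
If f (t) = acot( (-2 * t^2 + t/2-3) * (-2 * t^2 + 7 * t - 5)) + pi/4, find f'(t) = (-64*t^3 + 180*t^2 - 156*t + 94)/(64*t^8 - 480*t^7 + 1524*t^6 - 3092*t^5 + 4821*t^4 - 5466*t^3 + 4549*t^2 - 2820*t + 904)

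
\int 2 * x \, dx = x^2 + C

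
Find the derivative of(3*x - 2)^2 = 18*x - 12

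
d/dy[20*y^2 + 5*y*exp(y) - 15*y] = 5*y*exp(y) + 40*y + 5*exp(y) - 15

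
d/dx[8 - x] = -1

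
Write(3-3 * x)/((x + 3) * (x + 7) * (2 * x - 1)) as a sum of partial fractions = 2/(35*(2*x - 1)) + 2/(5*(x + 7)) - 3/(7*(x + 3))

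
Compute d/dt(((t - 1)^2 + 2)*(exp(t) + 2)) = t^2*exp(t) + 4*t + exp(t) - 4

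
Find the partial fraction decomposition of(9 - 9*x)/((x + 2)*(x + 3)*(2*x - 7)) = -90/(143*(2*x - 7)) + 36/(13*(x + 3)) - 27/(11*(x + 2))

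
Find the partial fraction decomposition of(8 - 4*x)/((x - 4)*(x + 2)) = -8/(3*(x + 2)) - 4/(3*(x - 4))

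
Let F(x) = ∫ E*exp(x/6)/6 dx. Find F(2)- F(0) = -E + exp(4/3)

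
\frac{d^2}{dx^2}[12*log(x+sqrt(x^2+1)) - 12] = (-24*x^3 - 24*x^2*sqrt(x^2 + 1) - 12*x)/(2*x^5 + 2*x^4*sqrt(x^2 + 1) + 4*x^3 + 3*x^2*sqrt(x^2 + 1) + 2*x + sqrt(x^2 + 1))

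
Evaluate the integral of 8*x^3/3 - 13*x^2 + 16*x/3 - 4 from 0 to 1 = -5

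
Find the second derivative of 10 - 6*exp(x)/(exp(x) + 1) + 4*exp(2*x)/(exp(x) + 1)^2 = (-2*exp(3*x) + 16*exp(2*x) - 6*exp(x))/(exp(4*x) + 4*exp(3*x) + 6*exp(2*x) + 4*exp(x) + 1)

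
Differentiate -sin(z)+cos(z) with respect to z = -sin(z) - cos(z)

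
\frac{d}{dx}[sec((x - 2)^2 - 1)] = 2*x*tan(x^2 - 4*x + 3)*sec(x^2 - 4*x + 3) - 4*tan(x^2 - 4*x + 3)*sec(x^2 - 4*x + 3)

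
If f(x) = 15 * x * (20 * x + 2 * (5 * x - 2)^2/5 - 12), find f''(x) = 900*x + 360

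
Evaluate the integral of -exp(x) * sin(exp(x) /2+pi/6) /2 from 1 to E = cos(pi/6 + exp(E)/2) - cos(pi/6 + E/2)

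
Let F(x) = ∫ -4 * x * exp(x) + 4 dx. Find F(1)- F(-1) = 8 - 8*exp(-1)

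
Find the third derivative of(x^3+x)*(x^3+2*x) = 120*x^3 + 72*x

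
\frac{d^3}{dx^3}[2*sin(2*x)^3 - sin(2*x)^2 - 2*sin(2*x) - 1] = -336*sin(2*x)^2*cos(2*x) + 32*sin(4*x) + 96*cos(2*x)^3 + 16*cos(2*x)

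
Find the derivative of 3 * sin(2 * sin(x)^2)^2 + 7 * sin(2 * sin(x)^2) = 24*sin(x)*sin(2*sin(x)^2)*cos(x)*cos(2*sin(x)^2) + 28*sin(x)*cos(x)*cos(2*sin(x)^2)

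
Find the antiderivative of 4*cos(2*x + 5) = 2*sin(2*x + 5) + C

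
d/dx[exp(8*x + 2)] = 8*exp(8*x + 2)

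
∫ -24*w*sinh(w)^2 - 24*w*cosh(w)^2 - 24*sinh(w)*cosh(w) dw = -12*w*sinh(2*w) + C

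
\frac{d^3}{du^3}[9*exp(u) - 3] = 9*exp(u)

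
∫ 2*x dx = x^2 + C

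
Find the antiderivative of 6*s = 3*s^2 + C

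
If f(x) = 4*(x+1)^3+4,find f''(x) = 24*x + 24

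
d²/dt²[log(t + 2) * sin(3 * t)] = (-9*t^2*log(t + 2)*sin(3*t) - 36*t*log(t + 2)*sin(3*t) + 6*t*cos(3*t) - 36*log(t + 2)*sin(3*t) - sin(3*t) + 12*cos(3*t))/(t^2 + 4*t + 4)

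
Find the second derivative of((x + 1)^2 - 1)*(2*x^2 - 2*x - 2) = 24*x^2 + 12*x - 12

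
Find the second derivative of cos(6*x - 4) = -36*cos(6*x - 4)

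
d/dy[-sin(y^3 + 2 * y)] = -(3*y^2 + 2)*cos(y*(y^2 + 2))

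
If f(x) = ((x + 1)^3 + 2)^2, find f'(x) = 6*x^5 + 30*x^4 + 60*x^3 + 72*x^2 + 54*x + 18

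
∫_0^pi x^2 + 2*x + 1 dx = -1/3 + (1 + pi)^3/3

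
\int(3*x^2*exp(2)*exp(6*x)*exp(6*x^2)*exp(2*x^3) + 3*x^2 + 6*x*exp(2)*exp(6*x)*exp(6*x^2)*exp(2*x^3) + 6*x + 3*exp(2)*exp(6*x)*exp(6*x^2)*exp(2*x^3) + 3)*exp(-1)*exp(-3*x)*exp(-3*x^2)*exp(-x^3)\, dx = 2*sinh((x + 1)^3) + C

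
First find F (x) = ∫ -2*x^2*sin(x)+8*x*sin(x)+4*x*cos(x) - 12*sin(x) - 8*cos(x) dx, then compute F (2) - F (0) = -12 + 4*cos(2)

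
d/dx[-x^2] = -2*x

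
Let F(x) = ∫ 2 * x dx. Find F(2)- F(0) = 4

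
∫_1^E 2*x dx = -1 + exp(2)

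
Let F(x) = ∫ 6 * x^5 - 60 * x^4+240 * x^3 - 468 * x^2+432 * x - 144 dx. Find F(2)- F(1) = 3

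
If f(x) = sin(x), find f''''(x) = sin(x)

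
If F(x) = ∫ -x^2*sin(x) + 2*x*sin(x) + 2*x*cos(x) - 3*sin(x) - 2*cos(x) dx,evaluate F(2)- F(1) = 3*cos(2) - 2*cos(1)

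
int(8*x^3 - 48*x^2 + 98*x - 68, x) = 2*x^4 - 16*x^3 + 49*x^2 - 68*x + C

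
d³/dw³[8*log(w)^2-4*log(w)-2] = (32*log(w) - 56)/w^3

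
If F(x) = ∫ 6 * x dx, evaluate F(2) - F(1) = 9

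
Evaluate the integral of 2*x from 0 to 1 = 1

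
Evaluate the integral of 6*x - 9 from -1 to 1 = -18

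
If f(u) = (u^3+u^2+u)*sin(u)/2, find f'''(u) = -u^3*cos(u)/2 - 9*u^2*sin(u)/2 - u^2*cos(u)/2 - 3*u*sin(u) + 17*u*cos(u)/2 + 3*sin(u)/2 + 3*cos(u)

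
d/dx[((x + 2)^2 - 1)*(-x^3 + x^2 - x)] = -5*x^4 - 12*x^3 - 2*x - 3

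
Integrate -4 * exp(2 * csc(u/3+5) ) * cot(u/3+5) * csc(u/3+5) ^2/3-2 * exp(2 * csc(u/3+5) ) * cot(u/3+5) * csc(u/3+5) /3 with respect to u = 2*exp(2*csc(u/3 + 5))*csc(u/3 + 5) + C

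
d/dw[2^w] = 2^w*log(2)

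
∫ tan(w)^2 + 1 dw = tan(w) + C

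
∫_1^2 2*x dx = 3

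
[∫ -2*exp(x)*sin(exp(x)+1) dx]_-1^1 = 2*cos(1 + E) - 2*cos(exp(-1) + 1)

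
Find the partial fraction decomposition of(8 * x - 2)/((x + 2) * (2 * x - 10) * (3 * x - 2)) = -15/(104*(3*x - 2)) - 9/(56*(x + 2)) + 19/(91*(x - 5))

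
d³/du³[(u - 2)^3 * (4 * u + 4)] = 96*u - 120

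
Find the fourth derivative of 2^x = 2^x*log(2)^4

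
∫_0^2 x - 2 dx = -2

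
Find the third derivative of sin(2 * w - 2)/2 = -4*cos(2*w - 2)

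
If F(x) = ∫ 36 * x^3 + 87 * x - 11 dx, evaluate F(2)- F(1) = 509/2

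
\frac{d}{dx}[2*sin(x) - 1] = 2*cos(x)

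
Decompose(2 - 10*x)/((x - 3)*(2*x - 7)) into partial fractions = -66/(2*x - 7) + 28/(x - 3)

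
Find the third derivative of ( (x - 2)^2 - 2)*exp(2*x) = 8*x^2*exp(2*x) - 8*x*exp(2*x) - 20*exp(2*x)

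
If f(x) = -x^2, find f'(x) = -2*x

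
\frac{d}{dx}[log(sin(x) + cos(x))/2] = 1/(2*tan(x + pi/4))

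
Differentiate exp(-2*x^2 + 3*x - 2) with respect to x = (3 - 4*x)*exp(-2*x^2 + 3*x - 2)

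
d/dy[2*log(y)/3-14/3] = 2/(3*y)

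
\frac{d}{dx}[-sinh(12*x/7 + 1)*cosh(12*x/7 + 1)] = -12*cosh(24*x/7 + 2)/7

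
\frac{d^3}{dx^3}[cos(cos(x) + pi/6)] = -(sin(x)^2*sin(cos(x) + pi/6) + sin(cos(x) + pi/6) + 3*cos(x)*cos(cos(x) + pi/6))*sin(x)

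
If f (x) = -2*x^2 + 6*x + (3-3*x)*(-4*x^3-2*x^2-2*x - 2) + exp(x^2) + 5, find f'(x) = 48*x^3 - 18*x^2 + 2*x*exp(x^2) - 4*x + 6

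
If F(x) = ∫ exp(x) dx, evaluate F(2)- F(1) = -E + exp(2)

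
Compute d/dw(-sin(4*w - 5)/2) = -2*cos(4*w - 5)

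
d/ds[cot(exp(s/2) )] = -exp(s/2)/(2*sin(exp(s/2))^2)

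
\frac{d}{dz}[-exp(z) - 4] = -exp(z)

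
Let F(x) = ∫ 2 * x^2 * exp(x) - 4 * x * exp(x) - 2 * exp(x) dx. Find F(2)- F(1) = -2*exp(2)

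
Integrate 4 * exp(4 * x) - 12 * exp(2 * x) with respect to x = (exp(2*x) - 3)^2 + C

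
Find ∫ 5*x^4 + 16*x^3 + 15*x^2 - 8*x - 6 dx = x^5 + 4*x^4 + 5*x^3 - 4*x^2 - 6*x + C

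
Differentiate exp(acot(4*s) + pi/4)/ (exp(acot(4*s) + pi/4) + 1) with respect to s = -4*exp(acot(4*s) + pi/4)/(16*s^2*exp(pi/2)*exp(2*acot(4*s)) + 32*s^2*exp(pi/4)*exp(acot(4*s)) + 16*s^2 + exp(pi/2)*exp(2*acot(4*s)) + 2*exp(pi/4)*exp(acot(4*s)) + 1)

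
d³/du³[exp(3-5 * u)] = -125*exp(3 - 5*u)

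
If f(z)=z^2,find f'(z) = 2*z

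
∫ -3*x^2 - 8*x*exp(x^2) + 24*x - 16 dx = -x^3 + 12*x^2 - 16*x - 4*exp(x^2) + C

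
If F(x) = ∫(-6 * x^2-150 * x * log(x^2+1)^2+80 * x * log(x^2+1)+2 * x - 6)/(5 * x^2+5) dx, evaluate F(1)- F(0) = -5*log(2)^3 - 6/5 + log(2)/5 + 4*log(2)^2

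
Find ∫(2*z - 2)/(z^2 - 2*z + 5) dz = log((z - 1)^2 + 4) + C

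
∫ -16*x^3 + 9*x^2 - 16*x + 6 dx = -4*x^4 + 3*x^3 - 8*x^2 + 6*x + C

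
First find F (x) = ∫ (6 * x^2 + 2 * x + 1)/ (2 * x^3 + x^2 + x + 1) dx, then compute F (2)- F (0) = log(23)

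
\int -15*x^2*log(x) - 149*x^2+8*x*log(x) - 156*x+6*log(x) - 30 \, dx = x*(-5*x^2 + 4*x + 6)*log(x) - 20*x - 48*(x + 1)^3 + 64*(x + 1)^2 + C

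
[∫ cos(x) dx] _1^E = -sin(1) + sin(E)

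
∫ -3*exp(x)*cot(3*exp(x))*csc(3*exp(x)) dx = csc(3*exp(x)) + C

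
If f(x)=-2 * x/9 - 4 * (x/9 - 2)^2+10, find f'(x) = 14/9 - 8*x/81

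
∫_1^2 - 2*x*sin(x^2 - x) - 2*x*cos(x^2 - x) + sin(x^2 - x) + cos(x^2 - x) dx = -1 - sin(2) + cos(2)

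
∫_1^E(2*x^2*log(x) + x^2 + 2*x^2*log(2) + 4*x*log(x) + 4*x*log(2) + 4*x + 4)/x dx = -9*log(2) + (2 + E)^2*log(2*E)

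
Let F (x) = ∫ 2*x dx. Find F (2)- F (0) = 4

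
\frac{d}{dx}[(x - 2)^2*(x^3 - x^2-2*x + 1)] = 5*x^4 - 20*x^3 + 18*x^2 + 10*x - 12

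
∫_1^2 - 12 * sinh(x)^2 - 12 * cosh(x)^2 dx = -6*sinh(4) + 6*sinh(2)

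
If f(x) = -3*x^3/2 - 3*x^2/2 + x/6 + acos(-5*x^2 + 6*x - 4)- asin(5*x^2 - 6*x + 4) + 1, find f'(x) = -9*x^2/2 - 3*x + 1/6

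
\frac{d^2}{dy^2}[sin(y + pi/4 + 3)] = -sin(y + pi/4 + 3)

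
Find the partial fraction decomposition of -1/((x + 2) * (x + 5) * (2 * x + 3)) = -4/(7*(2*x + 3)) - 1/(21*(x + 5)) + 1/(3*(x + 2))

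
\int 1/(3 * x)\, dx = log(3*x)/3 + C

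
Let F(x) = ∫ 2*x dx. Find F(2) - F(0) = 4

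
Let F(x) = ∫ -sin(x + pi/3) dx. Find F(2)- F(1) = cos(pi/3 + 2) - cos(1 + pi/3)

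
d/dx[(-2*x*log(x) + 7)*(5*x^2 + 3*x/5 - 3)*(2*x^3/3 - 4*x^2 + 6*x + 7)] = -40*x^5*log(x) - 20*x^5/3 + 196*x^4*log(x) + 2338*x^4/15 - 1024*x^3*log(x)/5 - 600*x^3 - 1518*x^2*log(x)/5 + 2182*x^2/5 + 276*x*log(x)/5 + 736*x + 42*log(x) - 273/5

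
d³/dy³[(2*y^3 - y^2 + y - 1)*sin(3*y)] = -54*y^3*cos(3*y) - 162*y^2*sin(3*y) + 27*y^2*cos(3*y) + 54*y*sin(3*y) + 81*y*cos(3*y) - 15*sin(3*y) + 9*cos(3*y)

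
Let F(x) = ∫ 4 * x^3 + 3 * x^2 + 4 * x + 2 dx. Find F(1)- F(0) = 6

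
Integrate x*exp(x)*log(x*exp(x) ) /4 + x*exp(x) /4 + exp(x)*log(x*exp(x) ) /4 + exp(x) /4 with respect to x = x*(x + log(x))*exp(x)/4 + C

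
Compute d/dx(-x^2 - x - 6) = -2*x - 1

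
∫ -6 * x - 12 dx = -3*x^2 - 12*x + C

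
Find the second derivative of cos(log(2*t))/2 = -sqrt(2)*cos(log(t) + log(2) + pi/4)/(2*t^2)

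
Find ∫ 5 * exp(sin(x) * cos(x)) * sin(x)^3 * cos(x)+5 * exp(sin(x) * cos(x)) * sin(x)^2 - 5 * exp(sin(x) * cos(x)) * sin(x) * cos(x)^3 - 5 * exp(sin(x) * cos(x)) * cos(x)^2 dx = -5*exp(sin(2*x)/2)*sin(2*x)/2 + C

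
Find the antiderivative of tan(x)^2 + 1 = tan(x) + C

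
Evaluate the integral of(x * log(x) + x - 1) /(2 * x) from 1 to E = -1/2 + E/2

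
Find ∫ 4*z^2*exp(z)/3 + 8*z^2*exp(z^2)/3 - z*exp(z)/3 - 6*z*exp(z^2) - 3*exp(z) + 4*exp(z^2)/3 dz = (4*z - 9)*(z*exp(z) + exp(z^2))/3 + C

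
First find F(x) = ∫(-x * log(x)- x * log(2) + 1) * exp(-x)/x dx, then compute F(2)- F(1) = -exp(-1)*log(2) + exp(-2)*log(4)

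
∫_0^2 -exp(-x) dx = -1 + exp(-2)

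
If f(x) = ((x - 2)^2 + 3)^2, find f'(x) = 4*x^3 - 24*x^2 + 60*x - 56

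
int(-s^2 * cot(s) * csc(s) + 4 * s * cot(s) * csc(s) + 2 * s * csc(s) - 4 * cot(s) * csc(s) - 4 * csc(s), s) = (s - 2)^2*csc(s) + C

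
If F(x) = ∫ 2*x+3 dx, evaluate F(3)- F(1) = 14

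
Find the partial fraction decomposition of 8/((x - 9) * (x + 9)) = -4/(9*(x + 9)) + 4/(9*(x - 9))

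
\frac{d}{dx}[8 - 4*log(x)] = -4/x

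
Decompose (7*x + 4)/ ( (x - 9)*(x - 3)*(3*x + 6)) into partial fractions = -2/(33*(x + 2)) - 5/(18*(x - 3)) + 67/(198*(x - 9))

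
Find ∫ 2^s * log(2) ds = 2^s + C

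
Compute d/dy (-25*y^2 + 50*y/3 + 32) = 50/3 - 50*y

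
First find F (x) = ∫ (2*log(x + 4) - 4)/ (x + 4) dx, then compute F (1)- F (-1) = -(-2 + log(3))^2 + (-2 + log(5))^2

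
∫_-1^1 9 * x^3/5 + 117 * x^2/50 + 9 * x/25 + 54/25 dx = 147/25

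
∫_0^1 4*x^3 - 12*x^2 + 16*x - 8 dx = -3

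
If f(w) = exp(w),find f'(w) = exp(w)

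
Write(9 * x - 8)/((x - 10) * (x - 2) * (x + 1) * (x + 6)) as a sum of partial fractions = 31/(320*(x + 6)) - 17/(165*(x + 1)) - 5/(96*(x - 2)) + 41/(704*(x - 10))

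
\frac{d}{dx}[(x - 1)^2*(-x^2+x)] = -4*x^3 + 9*x^2 - 6*x + 1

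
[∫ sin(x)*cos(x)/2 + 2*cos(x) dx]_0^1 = -4 + (sin(1)/2 + 2)^2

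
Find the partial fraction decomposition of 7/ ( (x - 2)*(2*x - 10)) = -7/(6*(x - 2)) + 7/(6*(x - 5))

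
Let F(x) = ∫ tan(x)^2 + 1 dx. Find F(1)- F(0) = tan(1)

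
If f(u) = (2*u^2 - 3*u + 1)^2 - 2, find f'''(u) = 96*u - 72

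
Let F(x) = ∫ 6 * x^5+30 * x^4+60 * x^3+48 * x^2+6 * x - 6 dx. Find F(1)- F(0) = 35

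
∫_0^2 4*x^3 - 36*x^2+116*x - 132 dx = -112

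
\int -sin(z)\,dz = cos(z) + C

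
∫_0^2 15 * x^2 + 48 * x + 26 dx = 188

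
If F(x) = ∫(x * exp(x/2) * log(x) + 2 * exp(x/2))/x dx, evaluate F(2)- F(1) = 2*E*log(2)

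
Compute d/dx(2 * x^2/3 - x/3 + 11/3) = 4*x/3 - 1/3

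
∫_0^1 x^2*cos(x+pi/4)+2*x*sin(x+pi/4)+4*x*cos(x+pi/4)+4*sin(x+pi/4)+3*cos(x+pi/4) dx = -3*sqrt(2)/2 + 8*sin(pi/4 + 1)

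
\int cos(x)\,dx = sin(x) + C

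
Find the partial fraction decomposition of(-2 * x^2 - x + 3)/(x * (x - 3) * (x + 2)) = -3/(10*(x + 2)) - 6/(5*(x - 3)) - 1/(2*x)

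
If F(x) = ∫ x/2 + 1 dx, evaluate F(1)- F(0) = 5/4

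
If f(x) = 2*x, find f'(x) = 2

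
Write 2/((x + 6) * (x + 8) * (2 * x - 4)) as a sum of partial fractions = 1/(20*(x + 8)) - 1/(16*(x + 6)) + 1/(80*(x - 2))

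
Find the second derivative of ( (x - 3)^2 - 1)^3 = 30*x^4 - 360*x^3 + 1584*x^2 - 3024*x + 2112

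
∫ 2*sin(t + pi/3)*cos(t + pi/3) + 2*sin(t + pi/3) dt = -(cos(t + pi/3) + 2)*cos(t + pi/3) + C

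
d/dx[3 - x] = -1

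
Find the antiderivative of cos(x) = sin(x) + C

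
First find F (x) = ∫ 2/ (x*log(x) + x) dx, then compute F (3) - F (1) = 2*log(1 + log(3))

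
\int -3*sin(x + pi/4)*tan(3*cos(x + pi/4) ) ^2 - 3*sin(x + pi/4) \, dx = tan(3*cos(x + pi/4)) + C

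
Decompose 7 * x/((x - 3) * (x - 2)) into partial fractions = -14/(x - 2) + 21/(x - 3)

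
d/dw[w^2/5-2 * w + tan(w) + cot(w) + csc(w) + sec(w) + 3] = 2*w/5 + tan(w)^2 + tan(w)*sec(w) - cot(w)^2 - cot(w)*csc(w) - 2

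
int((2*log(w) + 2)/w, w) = (log(w) + 2)*log(w) + C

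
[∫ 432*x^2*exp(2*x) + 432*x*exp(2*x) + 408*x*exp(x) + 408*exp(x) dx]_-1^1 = -6*(6 - 6*exp(-1))^2 - 24*E - 24*exp(-1) + 6*(6 + 6*E)^2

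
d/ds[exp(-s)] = -exp(-s)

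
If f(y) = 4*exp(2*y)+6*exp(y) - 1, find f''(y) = 16*exp(2*y) + 6*exp(y)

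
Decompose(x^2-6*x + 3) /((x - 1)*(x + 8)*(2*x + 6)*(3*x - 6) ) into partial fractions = -23/(540*(x + 8)) + 1/(20*(x + 3)) + 1/(108*(x - 1)) - 1/(60*(x - 2))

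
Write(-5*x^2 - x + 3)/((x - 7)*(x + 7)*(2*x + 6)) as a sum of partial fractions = -235/(112*(x + 7)) + 39/(80*(x + 3)) - 249/(280*(x - 7))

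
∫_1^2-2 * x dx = -3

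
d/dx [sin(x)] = cos(x)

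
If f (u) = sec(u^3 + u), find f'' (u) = 18*u^4*tan(u^3 + u)^2*sec(u^3 + u) + 9*u^4*sec(u^3 + u) + 12*u^2*tan(u^3 + u)^2*sec(u^3 + u) + 6*u^2*sec(u^3 + u) + 6*u*tan(u^3 + u)*sec(u^3 + u) + 2*tan(u^3 + u)^2*sec(u^3 + u) + sec(u^3 + u)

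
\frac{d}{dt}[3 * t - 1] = 3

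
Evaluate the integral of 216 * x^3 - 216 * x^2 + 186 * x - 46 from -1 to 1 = -236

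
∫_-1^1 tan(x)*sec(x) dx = 0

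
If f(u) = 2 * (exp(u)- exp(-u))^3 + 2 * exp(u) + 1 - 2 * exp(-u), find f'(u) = (6*exp(6*u) - 4*exp(4*u) - 4*exp(2*u) + 6)*exp(-3*u)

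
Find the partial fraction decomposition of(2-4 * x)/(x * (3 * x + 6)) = -5/(3*(x + 2)) + 1/(3*x)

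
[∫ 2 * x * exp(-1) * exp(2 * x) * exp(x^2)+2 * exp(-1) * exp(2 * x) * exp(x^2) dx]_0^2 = -exp(-1) + exp(7)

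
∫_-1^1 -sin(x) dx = 0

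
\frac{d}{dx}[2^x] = 2^x*log(2)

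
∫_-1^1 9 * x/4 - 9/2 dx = -9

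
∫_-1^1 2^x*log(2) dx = 3/2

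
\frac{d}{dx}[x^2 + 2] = 2*x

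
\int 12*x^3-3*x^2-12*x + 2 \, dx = 3*x^4 - x^3 - 6*x^2 + 2*x + C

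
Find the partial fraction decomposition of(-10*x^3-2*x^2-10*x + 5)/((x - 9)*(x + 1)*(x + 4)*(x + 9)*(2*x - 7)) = 7732/(37125*(2*x - 7)) + 7223/(18000*(x + 9)) - 653/(2925*(x + 4)) + 23/(2160*(x + 1)) - 7537/(25740*(x - 9))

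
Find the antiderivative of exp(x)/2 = exp(x)/2 + C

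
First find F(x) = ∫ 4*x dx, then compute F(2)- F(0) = 8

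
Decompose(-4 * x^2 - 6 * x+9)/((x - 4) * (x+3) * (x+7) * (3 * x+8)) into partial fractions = 93/(260*(3*x + 8)) + 145/(572*(x + 7)) - 9/(28*(x + 3)) - 79/(1540*(x - 4))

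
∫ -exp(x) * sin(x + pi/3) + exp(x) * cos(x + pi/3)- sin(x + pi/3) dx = (exp(x) + 1)*cos(x + pi/3) + C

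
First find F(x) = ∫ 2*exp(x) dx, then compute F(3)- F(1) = -2*E + 2*exp(3)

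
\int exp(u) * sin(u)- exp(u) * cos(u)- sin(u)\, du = (1 - exp(u))*cos(u) + C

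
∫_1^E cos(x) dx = -sin(1) + sin(E)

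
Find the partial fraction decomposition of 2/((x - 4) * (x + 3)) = -2/(7*(x + 3)) + 2/(7*(x - 4))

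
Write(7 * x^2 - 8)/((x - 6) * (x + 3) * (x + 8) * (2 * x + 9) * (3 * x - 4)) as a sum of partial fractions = -9/(4459*(3*x - 4)) - 428/(3087*(2*x + 9)) + 11/(343*(x + 8)) + 11/(351*(x + 3)) + 61/(9261*(x - 6))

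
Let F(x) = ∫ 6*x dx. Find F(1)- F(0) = 3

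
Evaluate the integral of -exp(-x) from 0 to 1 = -1 + exp(-1)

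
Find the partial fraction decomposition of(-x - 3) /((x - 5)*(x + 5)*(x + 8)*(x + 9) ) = -3/(28*(x + 9)) + 5/(39*(x + 8)) - 1/(60*(x + 5)) - 2/(455*(x - 5))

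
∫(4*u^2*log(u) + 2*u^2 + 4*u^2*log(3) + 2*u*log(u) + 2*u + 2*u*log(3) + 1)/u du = (2*u^2 + 2*u + 1)*log(3*u) + C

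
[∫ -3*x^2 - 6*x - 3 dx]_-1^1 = -8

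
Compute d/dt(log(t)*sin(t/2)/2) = (t*log(t)*cos(t/2) + 2*sin(t/2))/(4*t)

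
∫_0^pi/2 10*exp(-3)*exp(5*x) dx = -2*exp(-3) + 2*exp(-3 + 5*pi/2)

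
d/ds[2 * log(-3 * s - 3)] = 2/(s + 1)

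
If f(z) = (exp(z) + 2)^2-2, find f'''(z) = 8*exp(2*z) + 4*exp(z)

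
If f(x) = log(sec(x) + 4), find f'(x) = tan(x)*sec(x)/(sec(x) + 4)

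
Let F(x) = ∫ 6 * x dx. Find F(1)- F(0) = 3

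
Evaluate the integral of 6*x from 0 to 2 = 12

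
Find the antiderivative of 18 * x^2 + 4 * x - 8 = 6*x^3 + 2*x^2 - 8*x + C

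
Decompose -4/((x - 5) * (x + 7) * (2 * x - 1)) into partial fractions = 16/(135*(2*x - 1)) - 1/(45*(x + 7)) - 1/(27*(x - 5))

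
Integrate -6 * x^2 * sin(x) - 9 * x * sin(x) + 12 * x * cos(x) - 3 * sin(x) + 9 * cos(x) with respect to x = (6*x^2 + 9*x + 3)*cos(x) + C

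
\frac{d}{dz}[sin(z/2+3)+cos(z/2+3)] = sqrt(2)*cos(z/2 + pi/4 + 3)/2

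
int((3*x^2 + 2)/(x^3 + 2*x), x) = log(-x*(x^2 + 2)) + C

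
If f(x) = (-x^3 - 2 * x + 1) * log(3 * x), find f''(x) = (-6*x^3*log(x) - 6*x^3*log(3) - 5*x^3 - 2*x - 1)/x^2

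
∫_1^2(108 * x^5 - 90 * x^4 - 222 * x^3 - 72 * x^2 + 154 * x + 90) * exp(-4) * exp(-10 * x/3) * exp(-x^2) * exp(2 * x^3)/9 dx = 19*exp(-19/3)/3 + 4*exp(4/3)/3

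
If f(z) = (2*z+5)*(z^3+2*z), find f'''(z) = 48*z + 30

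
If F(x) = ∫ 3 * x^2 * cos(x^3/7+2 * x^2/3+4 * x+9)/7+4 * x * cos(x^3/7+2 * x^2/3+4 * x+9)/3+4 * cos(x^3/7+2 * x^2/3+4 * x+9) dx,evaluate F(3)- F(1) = -sin(290/21) + sin(216/7)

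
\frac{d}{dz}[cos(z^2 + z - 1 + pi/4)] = -2*z*sin(z^2 + z - 1 + pi/4) - sin(z^2 + z - 1 + pi/4)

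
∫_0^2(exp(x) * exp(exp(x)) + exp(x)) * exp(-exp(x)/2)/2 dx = -exp(1/2) - exp(-exp(2)/2) + exp(-1/2) + exp(exp(2)/2)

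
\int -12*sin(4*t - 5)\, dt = 3*cos(4*t - 5) + C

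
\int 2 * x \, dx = x^2 + C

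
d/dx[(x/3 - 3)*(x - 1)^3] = 4*x^3/3 - 12*x^2 + 20*x - 28/3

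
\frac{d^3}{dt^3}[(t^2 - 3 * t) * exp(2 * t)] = 8*t^2*exp(2*t) - 24*exp(2*t)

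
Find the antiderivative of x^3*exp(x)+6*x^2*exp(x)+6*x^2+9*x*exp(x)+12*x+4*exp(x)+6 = (x + 1)^3*(exp(x) + 2) + C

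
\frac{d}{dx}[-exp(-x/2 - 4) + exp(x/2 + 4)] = (exp(x + 8) + 1)*exp(-x/2 - 4)/2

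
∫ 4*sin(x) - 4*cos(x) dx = -4*sqrt(2)*sin(x + pi/4) + C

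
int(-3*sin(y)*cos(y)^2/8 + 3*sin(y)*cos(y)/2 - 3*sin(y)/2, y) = (cos(y) - 2)^3/8 + C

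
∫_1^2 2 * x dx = 3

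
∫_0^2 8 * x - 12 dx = -8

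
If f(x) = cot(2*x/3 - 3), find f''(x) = 8*cos(2*x/3 - 3)/(9*sin(2*x/3 - 3)^3)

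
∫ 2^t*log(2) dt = 2^t + C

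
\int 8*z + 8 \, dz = 4*z^2 + 8*z + C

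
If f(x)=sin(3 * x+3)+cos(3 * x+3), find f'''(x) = -27*sqrt(2)*cos(3*x + pi/4 + 3)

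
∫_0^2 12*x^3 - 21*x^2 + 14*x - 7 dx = 6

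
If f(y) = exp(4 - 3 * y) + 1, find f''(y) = 9*exp(4 - 3*y)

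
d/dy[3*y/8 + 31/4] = 3/8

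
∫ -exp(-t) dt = exp(-t) + C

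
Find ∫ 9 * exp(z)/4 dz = 9*exp(z)/4 + C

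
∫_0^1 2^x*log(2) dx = 1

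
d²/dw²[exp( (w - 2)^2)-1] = 4*w^2*exp(w^2 - 4*w + 4) - 16*w*exp(w^2 - 4*w + 4) + 18*exp(w^2 - 4*w + 4)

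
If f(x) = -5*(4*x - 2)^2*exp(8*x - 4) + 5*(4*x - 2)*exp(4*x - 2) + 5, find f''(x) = -5120*x^2*exp(8*x - 4) + 320*x*exp(4*x - 2) + 2560*x*exp(8*x - 4) - 160*exp(8*x - 4)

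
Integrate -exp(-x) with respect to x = exp(-x) + C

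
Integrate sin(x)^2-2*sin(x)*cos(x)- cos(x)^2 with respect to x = sqrt(2)*cos(2*x + pi/4)/2 + C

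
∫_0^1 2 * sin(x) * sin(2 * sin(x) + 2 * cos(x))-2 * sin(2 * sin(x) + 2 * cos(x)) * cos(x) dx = cos(2*cos(1) + 2*sin(1)) - cos(2)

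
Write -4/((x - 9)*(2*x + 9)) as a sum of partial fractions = 8/(27*(2*x + 9)) - 4/(27*(x - 9))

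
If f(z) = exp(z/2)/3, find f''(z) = exp(z/2)/12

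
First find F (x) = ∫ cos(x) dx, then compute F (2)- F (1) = -sin(1) + sin(2)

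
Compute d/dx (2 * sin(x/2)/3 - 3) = cos(x/2)/3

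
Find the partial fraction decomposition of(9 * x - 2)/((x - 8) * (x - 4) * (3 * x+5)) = -9/(29*(3*x + 5)) - 1/(2*(x - 4)) + 35/(58*(x - 8))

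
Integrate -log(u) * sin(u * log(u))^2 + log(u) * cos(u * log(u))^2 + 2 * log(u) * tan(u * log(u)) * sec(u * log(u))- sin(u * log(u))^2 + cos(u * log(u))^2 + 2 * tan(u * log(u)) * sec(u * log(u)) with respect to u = sin(2*u*log(u))/2 + 2*sec(u*log(u)) + C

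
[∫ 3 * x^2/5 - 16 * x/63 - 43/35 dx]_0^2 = -86/63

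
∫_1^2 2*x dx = 3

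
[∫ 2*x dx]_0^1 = 1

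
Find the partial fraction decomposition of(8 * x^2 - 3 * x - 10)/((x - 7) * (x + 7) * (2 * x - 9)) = -554/(115*(2*x - 9)) + 403/(322*(x + 7)) + 361/(70*(x - 7))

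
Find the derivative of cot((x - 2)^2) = 2*(2 - x)/sin(x^2 - 4*x + 4)^2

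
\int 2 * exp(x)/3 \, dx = 2*exp(x)/3 + C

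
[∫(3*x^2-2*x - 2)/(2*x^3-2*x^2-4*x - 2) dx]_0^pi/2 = log(-pi^3/8 + 1 + pi^2/4 + pi)/2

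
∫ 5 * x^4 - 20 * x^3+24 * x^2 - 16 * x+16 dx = x^5 - 5*x^4 + 8*x^3 - 8*x^2 + 16*x + C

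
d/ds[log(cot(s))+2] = -2/sin(2*s)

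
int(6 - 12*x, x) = -6*x^2 + 6*x + C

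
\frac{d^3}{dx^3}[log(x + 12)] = 2/(x^3 + 36*x^2 + 432*x + 1728)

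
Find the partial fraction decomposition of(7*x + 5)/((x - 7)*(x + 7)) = 22/(7*(x + 7)) + 27/(7*(x - 7))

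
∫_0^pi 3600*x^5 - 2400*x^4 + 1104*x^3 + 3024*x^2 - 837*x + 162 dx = -48*pi^2 - 384 + 18*pi + 120*pi^3 + 24*(-2*pi^2 + 3*pi/4 + 4 + 5*pi^3)^2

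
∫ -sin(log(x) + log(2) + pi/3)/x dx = cos(log(2*x) + pi/3) + C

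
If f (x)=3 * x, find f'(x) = 3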